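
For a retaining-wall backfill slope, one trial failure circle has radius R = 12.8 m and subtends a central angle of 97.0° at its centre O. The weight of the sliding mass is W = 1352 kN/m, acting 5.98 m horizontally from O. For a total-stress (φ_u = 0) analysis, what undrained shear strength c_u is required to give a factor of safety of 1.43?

c_u = 41.7 kPa

FS = c_u·L_a·R / (W·d), so c_u = FS·W·d / (L_a·R).
Arc length L_a = R·θ = 12.8·(97.0°·π/180) = 12.8·1.6930 = 21.67 m
c_u = 1.43·1352·5.98 / (21.67·12.8) = 11561.5 / 277.38 = 41.68 kPa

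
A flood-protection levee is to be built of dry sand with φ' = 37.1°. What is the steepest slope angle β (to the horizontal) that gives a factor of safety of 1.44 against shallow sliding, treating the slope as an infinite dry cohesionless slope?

For an infinite dry cohesionless slope FS = tanφ'/tanβ, so tanβ = tanφ' / FS.
tanβ = tan37.1° / 1.44 = 0.7563 / 1.44 = 0.5252
β = arctan(0.5252) = 27.71°

β = 27.7°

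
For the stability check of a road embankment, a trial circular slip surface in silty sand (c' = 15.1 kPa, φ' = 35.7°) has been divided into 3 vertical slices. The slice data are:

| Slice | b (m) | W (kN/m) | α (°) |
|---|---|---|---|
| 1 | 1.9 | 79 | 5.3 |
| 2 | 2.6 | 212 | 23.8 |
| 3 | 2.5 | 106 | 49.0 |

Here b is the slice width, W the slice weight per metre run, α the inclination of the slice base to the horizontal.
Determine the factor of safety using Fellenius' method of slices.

Ordinary method of slices: FS = Σ[c'·Δl_i + (W_i cosα_i)·tanφ'] / Σ W_i sinα_i, with Δl_i = b_i / cosα_i.
Slice 1: Δl = 1.9/cos5.3° = 1.908 m; N'_1 = 79·cos5.3° = 78.7; c'Δl = 28.81; W sinα = 7.3
Slice 2: Δl = 2.6/cos23.8° = 2.842 m; N'_2 = 212·cos23.8° = 194.0; c'Δl = 42.91; W sinα = 85.6
Slice 3: Δl = 2.5/cos49.0° = 3.811 m; N'_3 = 106·cos49.0° = 69.5; c'Δl = 57.54; W sinα = 80.0
Σc'Δl = 129.3 kN/m; ΣN' = 342.2 kN/m; ΣW sinα = 172.8 kN/m
Resisting = 129.3 + 342.2·tan35.7° = 129.3 + 245.9 = 375.1 kN/m
FS = 375.1 / 172.8 = 2.170

FS = 2.17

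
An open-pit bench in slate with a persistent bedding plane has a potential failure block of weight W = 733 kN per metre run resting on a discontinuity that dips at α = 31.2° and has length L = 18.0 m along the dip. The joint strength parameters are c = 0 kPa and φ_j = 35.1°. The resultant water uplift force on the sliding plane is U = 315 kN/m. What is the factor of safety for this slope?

Resolving the block weight along and normal to the plane and applying the Mohr–Coulomb strength on the joint:
N' = W cosα − U = 733·cos31.2° − 315 = 312.0 kN/m
Driving force T = W sinα = 733·sin31.2° = 379.7 kN/m
Resisting force R = c·L + N'·tanφ_j = 0·18.0 + 312.0·tan35.1° = 0.0 + 219.3 = 219.3 kN/m
FS = R / T = 219.3 / 379.7 = 0.577

FS = 0.58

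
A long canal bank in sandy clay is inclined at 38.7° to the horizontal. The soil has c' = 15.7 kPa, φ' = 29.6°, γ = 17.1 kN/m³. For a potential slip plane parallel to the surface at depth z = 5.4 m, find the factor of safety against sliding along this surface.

FS = 1.06

For an infinite slope with a slip plane parallel to the surface (no pore pressure): FS = [c' + γz cos²β tanφ'] / [γz sinβ cosβ].
γz = 17.1·5.4 = 92.34 kN/m²
Numerator = 15.7 + 92.34·cos²38.7°·tan29.6° = 15.7 + 92.34·0.6091·0.5681 = 47.650 kPa
Denominator = 92.34·sin38.7°·cos38.7° = 92.34·0.6252·0.7804 = 45.058 kPa
FS = 47.650 / 45.058 = 1.058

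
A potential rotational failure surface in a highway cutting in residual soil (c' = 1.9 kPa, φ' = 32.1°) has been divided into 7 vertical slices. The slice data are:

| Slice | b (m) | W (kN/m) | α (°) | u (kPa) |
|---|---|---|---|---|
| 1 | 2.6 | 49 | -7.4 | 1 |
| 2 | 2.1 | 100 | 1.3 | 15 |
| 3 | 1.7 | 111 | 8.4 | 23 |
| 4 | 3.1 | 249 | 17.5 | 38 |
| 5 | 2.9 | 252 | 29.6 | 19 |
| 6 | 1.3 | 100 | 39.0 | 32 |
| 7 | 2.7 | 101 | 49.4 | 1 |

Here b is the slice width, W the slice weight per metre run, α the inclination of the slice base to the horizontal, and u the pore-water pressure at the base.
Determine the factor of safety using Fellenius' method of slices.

FS = 1.07

Ordinary method of slices: FS = Σ[c'·Δl_i + (W_i cosα_i − u_i·Δl_i)·tanφ'] / Σ W_i sinα_i, with Δl_i = b_i / cosα_i.
Slice 1: Δl = 2.6/cos(-7.4°) = 2.622 m; N'_1 = 49·cos(-7.4°) − 1·2.622 = 46.0; c'Δl = 4.98; W sinα = -6.3
Slice 2: Δl = 2.1/cos1.3° = 2.101 m; N'_2 = 100·cos1.3° − 15·2.101 = 68.5; c'Δl = 3.99; W sinα = 2.3
Slice 3: Δl = 1.7/cos8.4° = 1.718 m; N'_3 = 111·cos8.4° − 23·1.718 = 70.3; c'Δl = 3.27; W sinα = 16.2
Slice 4: Δl = 3.1/cos17.5° = 3.250 m; N'_4 = 249·cos17.5° − 38·3.250 = 114.0; c'Δl = 6.18; W sinα = 74.9
Slice 5: Δl = 2.9/cos29.6° = 3.335 m; N'_5 = 252·cos29.6° − 19·3.335 = 155.7; c'Δl = 6.34; W sinα = 124.5
Slice 6: Δl = 1.3/cos39.0° = 1.673 m; N'_6 = 100·cos39.0° − 32·1.673 = 24.2; c'Δl = 3.18; W sinα = 62.9
Slice 7: Δl = 2.7/cos49.4° = 4.149 m; N'_7 = 101·cos49.4° − 1·4.149 = 61.6; c'Δl = 7.88; W sinα = 76.7
Σc'Δl = 35.8 kN/m; ΣN' = 540.2 kN/m; ΣW sinα = 351.1 kN/m
Resisting = 35.8 + 540.2·tan32.1° = 35.8 + 338.9 = 374.7 kN/m
FS = 374.7 / 351.1 = 1.067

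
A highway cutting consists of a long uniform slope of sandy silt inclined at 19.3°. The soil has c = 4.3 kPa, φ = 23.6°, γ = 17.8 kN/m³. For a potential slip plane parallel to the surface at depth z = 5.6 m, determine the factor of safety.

For an infinite slope with a slip plane parallel to the surface (no pore pressure): FS = [c + γz cos²β tanφ] / [γz sinβ cosβ].
γz = 17.8·5.6 = 99.68 kN/m²
Numerator = 4.3 + 99.68·cos²19.3°·tan23.6° = 4.3 + 99.68·0.8908·0.4369 = 43.092 kPa
Denominator = 99.68·sin19.3°·cos19.3° = 99.68·0.3305·0.9438 = 31.094 kPa
FS = 43.092 / 31.094 = 1.386

FS = 1.39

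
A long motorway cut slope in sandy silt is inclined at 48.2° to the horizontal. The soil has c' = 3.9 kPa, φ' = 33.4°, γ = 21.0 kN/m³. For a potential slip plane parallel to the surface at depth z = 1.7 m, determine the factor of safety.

For an infinite slope with a slip plane parallel to the surface (no pore pressure): FS = [c' + γz cos²β tanφ'] / [γz sinβ cosβ].
γz = 21.0·1.7 = 35.70 kN/m²
Numerator = 3.9 + 35.70·cos²48.2°·tan33.4° = 3.9 + 35.70·0.4443·0.6594 = 14.358 kPa
Denominator = 35.70·sin48.2°·cos48.2° = 35.70·0.7455·0.6665 = 17.739 kPa
FS = 14.358 / 17.739 = 0.809

FS = 0.81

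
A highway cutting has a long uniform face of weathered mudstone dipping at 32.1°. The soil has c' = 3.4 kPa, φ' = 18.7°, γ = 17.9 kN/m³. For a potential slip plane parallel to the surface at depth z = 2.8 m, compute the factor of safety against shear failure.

FS = 0.69

For an infinite slope with a slip plane parallel to the surface (no pore pressure): FS = [c' + γz cos²β tanφ'] / [γz sinβ cosβ].
γz = 17.9·2.8 = 50.12 kN/m²
Numerator = 3.4 + 50.12·cos²32.1°·tan18.7° = 3.4 + 50.12·0.7176·0.3385 = 15.574 kPa
Denominator = 50.12·sin32.1°·cos32.1° = 50.12·0.5314·0.8471 = 22.562 kPa
FS = 15.574 / 22.562 = 0.690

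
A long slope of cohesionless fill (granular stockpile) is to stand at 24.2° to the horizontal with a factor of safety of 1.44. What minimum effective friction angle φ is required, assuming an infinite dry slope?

FS = tanφ/tanβ ⇒ tanφ = FS · tanβ = 1.44 · tan24.2° = 0.6472
φ = arctan(0.6472) = 32.91°

φ = 32.9°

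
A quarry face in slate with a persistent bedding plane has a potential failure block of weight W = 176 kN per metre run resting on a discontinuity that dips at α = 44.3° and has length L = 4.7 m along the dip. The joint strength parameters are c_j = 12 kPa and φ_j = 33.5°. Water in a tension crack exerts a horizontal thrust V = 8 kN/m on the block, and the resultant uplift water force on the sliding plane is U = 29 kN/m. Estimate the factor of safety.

FS = 0.91

Resolving the block weight along and normal to the plane and applying the Mohr–Coulomb strength on the joint:
N' = W cosα − U − V sinα = 176·cos44.3° − 29 − 8·sin44.3° = 91.4 kN/m
Driving force T = W sinα + V cosα = 176·sin44.3° + 8·cos44.3° = 128.6 kN/m
Resisting force R = c_j·L + N'·tanφ_j = 12·4.7 + 91.4·tan33.5° = 56.4 + 60.5 = 116.9 kN/m
FS = R / T = 116.9 / 128.6 = 0.909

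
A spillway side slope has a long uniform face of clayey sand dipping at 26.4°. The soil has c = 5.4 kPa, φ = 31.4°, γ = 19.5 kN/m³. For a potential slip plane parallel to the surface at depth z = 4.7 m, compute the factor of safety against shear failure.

FS = 1.38

For an infinite slope with a slip plane parallel to the surface (no pore pressure): FS = [c + γz cos²β tanφ] / [γz sinβ cosβ].
γz = 19.5·4.7 = 91.65 kN/m²
Numerator = 5.4 + 91.65·cos²26.4°·tan31.4° = 5.4 + 91.65·0.8023·0.6104 = 50.283 kPa
Denominator = 91.65·sin26.4°·cos26.4° = 91.65·0.4446·0.8957 = 36.501 kPa
FS = 50.283 / 36.501 = 1.378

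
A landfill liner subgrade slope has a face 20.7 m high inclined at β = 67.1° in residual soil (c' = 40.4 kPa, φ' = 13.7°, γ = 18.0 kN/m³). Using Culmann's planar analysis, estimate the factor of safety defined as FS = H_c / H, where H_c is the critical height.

FS = 0.96

H_c = (4c'/γ) · sinβ cosφ' / [1 − cos(β − φ')]
    = (4·40.4/18.0) · sin67.1°·cos13.7° / [1 − cos53.4°]
    = 8.978 · 0.8950 / 0.4038 = 19.90 m
FS = H_c / H = 19.90 / 20.7 = 0.961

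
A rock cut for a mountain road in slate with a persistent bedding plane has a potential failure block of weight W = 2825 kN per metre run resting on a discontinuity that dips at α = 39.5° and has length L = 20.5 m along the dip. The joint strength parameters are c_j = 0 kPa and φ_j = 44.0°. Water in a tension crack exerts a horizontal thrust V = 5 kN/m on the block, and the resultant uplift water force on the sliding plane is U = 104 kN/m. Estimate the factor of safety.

Resolving the block weight along and normal to the plane and applying the Mohr–Coulomb strength on the joint:
N' = W cosα − U − V sinα = 2825·cos39.5° − 104 − 5·sin39.5° = 2072.7 kN/m
Driving force T = W sinα + V cosα = 2825·sin39.5° + 5·cos39.5° = 1800.8 kN/m
Resisting force R = c_j·L + N'·tanφ_j = 0·20.5 + 2072.7·tan44.0° = 0.0 + 2001.5 = 2001.5 kN/m
FS = R / T = 2001.5 / 1800.8 = 1.111

FS = 1.11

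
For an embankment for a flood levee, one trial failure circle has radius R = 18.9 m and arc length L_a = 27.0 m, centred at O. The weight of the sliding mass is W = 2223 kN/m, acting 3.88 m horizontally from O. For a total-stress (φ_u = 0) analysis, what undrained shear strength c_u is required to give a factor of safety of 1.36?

c_u = 23.0 kPa

FS = c_u·L_a·R / (W·d), so c_u = FS·W·d / (L_a·R).
c_u = 1.36·2223·3.88 / (27.00·18.9) = 11730.3 / 510.30 = 22.99 kPa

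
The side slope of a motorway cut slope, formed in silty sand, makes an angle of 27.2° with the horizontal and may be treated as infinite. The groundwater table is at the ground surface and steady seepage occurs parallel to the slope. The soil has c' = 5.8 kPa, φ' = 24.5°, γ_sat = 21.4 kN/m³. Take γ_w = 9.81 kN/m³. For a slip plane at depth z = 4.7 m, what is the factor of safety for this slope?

FS = 0.62

With seepage parallel to the slope and the water table at the surface, the effective normal stress on the slip plane uses the buoyant unit weight γ' = γ_sat − γ_w while the driving shear stress uses γ_sat:
FS = [c' + γ' z cos²β tanφ'] / [γ_sat z sinβ cosβ]
γ' = 21.4 − 9.81 = 11.59 kN/m³
Numerator = 5.8 + 11.59·4.7·cos²27.2°·tan24.5° = 5.8 + 11.59·4.7·0.7911·0.4557 = 25.438 kPa
Denominator = 21.4·4.7·sin27.2°·cos27.2° = 21.4·4.7·0.4571·0.8894 = 40.891 kPa
FS = 25.438 / 40.891 = 0.622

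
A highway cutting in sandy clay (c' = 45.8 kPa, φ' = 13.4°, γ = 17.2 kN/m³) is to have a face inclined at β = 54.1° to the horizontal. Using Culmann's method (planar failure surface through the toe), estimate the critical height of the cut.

H_c = 34.70 m

Culmann's analysis gives the critical failure plane at α_cr = (β + φ')/2 = (54.1 + 13.4)/2 = 33.8°, and the critical height
H_c = (4c'/γ) · sinβ cosφ' / [1 − cos(β − φ')]
    = (4·45.8/17.2) · sin54.1°·cos13.4° / [1 − cos(40.7°)]
    = 10.651 · 0.8100·0.9728 / [1 − 0.7581]
    = 10.651 · 0.7880 / 0.2419
    = 34.70 m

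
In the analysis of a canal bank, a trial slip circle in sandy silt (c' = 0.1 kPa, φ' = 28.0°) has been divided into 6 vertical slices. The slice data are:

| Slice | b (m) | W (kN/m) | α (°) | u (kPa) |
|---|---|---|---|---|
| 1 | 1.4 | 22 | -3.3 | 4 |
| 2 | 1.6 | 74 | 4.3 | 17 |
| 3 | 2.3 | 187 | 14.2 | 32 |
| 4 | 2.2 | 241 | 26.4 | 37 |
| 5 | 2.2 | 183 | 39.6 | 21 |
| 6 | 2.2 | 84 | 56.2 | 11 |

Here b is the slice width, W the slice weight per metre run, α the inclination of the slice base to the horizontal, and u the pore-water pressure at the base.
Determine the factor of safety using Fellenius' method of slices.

Ordinary method of slices: FS = Σ[c'·Δl_i + (W_i cosα_i − u_i·Δl_i)·tanφ'] / Σ W_i sinα_i, with Δl_i = b_i / cosα_i.
Slice 1: Δl = 1.4/cos(-3.3°) = 1.402 m; N'_1 = 22·cos(-3.3°) − 4·1.402 = 16.4; c'Δl = 0.14; W sinα = -1.3
Slice 2: Δl = 1.6/cos4.3° = 1.605 m; N'_2 = 74·cos4.3° − 17·1.605 = 46.5; c'Δl = 0.16; W sinα = 5.5
Slice 3: Δl = 2.3/cos14.2° = 2.372 m; N'_3 = 187·cos14.2° − 32·2.372 = 105.4; c'Δl = 0.24; W sinα = 45.9
Slice 4: Δl = 2.2/cos26.4° = 2.456 m; N'_4 = 241·cos26.4° − 37·2.456 = 125.0; c'Δl = 0.25; W sinα = 107.2
Slice 5: Δl = 2.2/cos39.6° = 2.855 m; N'_5 = 183·cos39.6° − 21·2.855 = 81.0; c'Δl = 0.29; W sinα = 116.6
Slice 6: Δl = 2.2/cos56.2° = 3.955 m; N'_6 = 84·cos56.2° − 11·3.955 = 3.2; c'Δl = 0.40; W sinα = 69.8
Σc'Δl = 1.5 kN/m; ΣN' = 377.5 kN/m; ΣW sinα = 343.8 kN/m
Resisting = 1.5 + 377.5·tan28.0° = 1.5 + 200.7 = 202.2 kN/m
FS = 202.2 / 343.8 = 0.588

FS = 0.59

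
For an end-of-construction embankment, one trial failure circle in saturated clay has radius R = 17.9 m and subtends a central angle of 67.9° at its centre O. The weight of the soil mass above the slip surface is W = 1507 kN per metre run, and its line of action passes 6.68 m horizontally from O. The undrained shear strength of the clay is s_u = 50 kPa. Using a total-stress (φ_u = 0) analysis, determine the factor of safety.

Taking moments about the centre O, the resisting moment is provided by the undrained shear strength acting along the arc:
Arc length L_a = R·θ = 17.9·(67.9°·π/180) = 17.9·1.1851 = 21.21 m
M_R = s_u·L_a·R = 50·21.21·17.9 = 18985.6 kN·m/m
M_D = W·d = 1507·6.68 = 10066.8 kN·m/m
FS = M_R / M_D = 18985.6 / 10066.8 = 1.886

FS = 1.89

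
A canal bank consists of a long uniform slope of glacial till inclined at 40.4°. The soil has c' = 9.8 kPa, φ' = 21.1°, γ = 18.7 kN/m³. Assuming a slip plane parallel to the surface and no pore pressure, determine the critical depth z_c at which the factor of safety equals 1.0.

Setting FS = 1.00 in FS = [c' + γz cos²β tanφ'] / [γz sinβ cosβ] and solving for z:
z = c' / [γ cosβ (FS·sinβ − cosβ·tanφ')]
  = 9.8 / [18.7·cos40.4°·(1.00·sin40.4° − cos40.4°·tan21.1°)]
  = 9.8 / [18.7·0.7615·(1.00·0.6481 − 0.7615·0.3859)]
  = 9.8 / 5.0450 = 1.943 m

z_c = 1.94 m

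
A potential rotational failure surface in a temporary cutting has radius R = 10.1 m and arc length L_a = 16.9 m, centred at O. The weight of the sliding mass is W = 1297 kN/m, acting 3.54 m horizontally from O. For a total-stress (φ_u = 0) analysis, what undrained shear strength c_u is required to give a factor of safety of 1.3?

c_u = 35.0 kPa

FS = c_u·L_a·R / (W·d), so c_u = FS·W·d / (L_a·R).
c_u = 1.3·1297·3.54 / (16.90·10.1) = 5968.8 / 170.69 = 34.97 kPa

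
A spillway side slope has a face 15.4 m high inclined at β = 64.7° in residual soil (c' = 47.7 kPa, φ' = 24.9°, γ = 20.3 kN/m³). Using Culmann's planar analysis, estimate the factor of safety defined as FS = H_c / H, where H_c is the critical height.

H_c = (4c'/γ) · sinβ cosφ' / [1 − cos(β − φ')]
    = (4·47.7/20.3) · sin64.7°·cos24.9° / [1 − cos39.8°]
    = 9.399 · 0.8200 / 0.2317 = 33.26 m
FS = H_c / H = 33.26 / 15.4 = 2.160

FS = 2.16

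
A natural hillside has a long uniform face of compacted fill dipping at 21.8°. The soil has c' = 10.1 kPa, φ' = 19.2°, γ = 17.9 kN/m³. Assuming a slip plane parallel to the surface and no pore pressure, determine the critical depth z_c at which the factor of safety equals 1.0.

Setting FS = 1.00 in FS = [c' + γz cos²β tanφ'] / [γz sinβ cosβ] and solving for z:
z = c' / [γ cosβ (FS·sinβ − cosβ·tanφ')]
  = 10.1 / [17.9·cos21.8°·(1.00·sin21.8° − cos21.8°·tan19.2°)]
  = 10.1 / [17.9·0.9285·(1.00·0.3714 − 0.9285·0.3482)]
  = 10.1 / 0.7983 = 12.651 m

z_c = 12.65 m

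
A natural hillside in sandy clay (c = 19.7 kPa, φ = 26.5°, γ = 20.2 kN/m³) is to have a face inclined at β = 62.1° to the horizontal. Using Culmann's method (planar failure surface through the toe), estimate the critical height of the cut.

Culmann's analysis gives the critical failure plane at α_cr = (β + φ)/2 = (62.1 + 26.5)/2 = 44.3°, and the critical height
H_c = (4c/γ) · sinβ cosφ / [1 − cos(β − φ)]
    = (4·19.7/20.2) · sin62.1°·cos26.5° / [1 − cos(35.6°)]
    = 3.901 · 0.8838·0.8949 / [1 − 0.8131]
    = 3.901 · 0.7909 / 0.1869
    = 16.51 m

H_c = 16.51 m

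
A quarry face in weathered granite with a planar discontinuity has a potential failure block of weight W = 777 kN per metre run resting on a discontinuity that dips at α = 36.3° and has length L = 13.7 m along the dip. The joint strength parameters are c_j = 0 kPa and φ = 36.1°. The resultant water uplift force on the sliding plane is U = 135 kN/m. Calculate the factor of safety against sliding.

FS = 0.78

Resolving the block weight along and normal to the plane and applying the Mohr–Coulomb strength on the joint:
N' = W cosα − U = 777·cos36.3° − 135 = 491.2 kN/m
Driving force T = W sinα = 777·sin36.3° = 460.0 kN/m
Resisting force R = c_j·L + N'·tanφ = 0·13.7 + 491.2·tan36.1° = 0.0 + 358.2 = 358.2 kN/m
FS = R / T = 358.2 / 460.0 = 0.779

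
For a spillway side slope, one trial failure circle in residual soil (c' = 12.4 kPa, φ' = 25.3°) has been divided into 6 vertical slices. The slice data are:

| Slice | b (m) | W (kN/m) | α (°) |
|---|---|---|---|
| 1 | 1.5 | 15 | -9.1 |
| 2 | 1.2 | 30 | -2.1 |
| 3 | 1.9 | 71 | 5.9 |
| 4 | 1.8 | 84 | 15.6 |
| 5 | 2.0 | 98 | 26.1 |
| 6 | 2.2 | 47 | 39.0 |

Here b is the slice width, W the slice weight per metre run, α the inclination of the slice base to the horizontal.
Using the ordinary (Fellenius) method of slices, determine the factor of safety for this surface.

Ordinary method of slices: FS = Σ[c'·Δl_i + (W_i cosα_i)·tanφ'] / Σ W_i sinα_i, with Δl_i = b_i / cosα_i.
Slice 1: Δl = 1.5/cos(-9.1°) = 1.519 m; N'_1 = 15·cos(-9.1°) = 14.8; c'Δl = 18.84; W sinα = -2.4
Slice 2: Δl = 1.2/cos(-2.1°) = 1.201 m; N'_2 = 30·cos(-2.1°) = 30.0; c'Δl = 14.89; W sinα = -1.1
Slice 3: Δl = 1.9/cos5.9° = 1.910 m; N'_3 = 71·cos5.9° = 70.6; c'Δl = 23.69; W sinα = 7.3
Slice 4: Δl = 1.8/cos15.6° = 1.869 m; N'_4 = 84·cos15.6° = 80.9; c'Δl = 23.17; W sinα = 22.6
Slice 5: Δl = 2.0/cos26.1° = 2.227 m; N'_5 = 98·cos26.1° = 88.0; c'Δl = 27.62; W sinα = 43.1
Slice 6: Δl = 2.2/cos39.0° = 2.831 m; N'_6 = 47·cos39.0° = 36.5; c'Δl = 35.10; W sinα = 29.6
Σc'Δl = 143.3 kN/m; ΣN' = 320.9 kN/m; ΣW sinα = 99.1 kN/m
Resisting = 143.3 + 320.9·tan25.3° = 143.3 + 151.7 = 295.0 kN/m
FS = 295.0 / 99.1 = 2.976

FS = 2.98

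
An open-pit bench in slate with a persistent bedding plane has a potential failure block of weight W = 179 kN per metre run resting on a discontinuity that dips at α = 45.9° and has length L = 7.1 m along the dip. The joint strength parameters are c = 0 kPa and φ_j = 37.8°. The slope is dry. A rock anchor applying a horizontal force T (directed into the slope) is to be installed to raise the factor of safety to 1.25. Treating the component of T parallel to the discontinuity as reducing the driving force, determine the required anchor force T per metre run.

T = 45 kN/m

Resolving forces along and normal to the sliding plane, with the horizontal anchor force T adding T·sinα to the effective normal force and T·cosα acting up the plane against the driving force:
FS = [cL + (W cosα + T sinα) tanφ_j] / [W sinα − T cosα]
Without the anchor: N' = 124.6 kN/m, driving T_d = 128.5 kN/m, resisting R = 0·7.1 + 124.6·tan37.8° = 96.6 kN/m, FS = 0.75.
Setting FS = 1.25 and solving for T:
1.25·(128.5 − T cos45.9°) = 96.6 + T sin45.9°·tan37.8°
T·(sin45.9°·tan37.8° + 1.25·cos45.9°) = 1.25·128.5 − 96.6
T·(0.7181·0.7757 + 1.25·0.6959) = 160.7 − 96.6 = 64.1
T·1.4269 = 64.1
T = 44.9 kN/m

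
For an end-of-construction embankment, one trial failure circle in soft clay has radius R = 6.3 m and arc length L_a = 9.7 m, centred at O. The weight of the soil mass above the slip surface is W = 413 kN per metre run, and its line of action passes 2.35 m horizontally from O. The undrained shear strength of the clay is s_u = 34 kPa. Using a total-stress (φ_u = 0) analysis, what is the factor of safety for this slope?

FS = 2.14

Taking moments about the centre O, the resisting moment is provided by the undrained shear strength acting along the arc:
M_R = s_u·L_a·R = 34·9.70·6.3 = 2077.7 kN·m/m
M_D = W·d = 413·2.35 = 970.6 kN·m/m
FS = M_R / M_D = 2077.7 / 970.6 = 2.141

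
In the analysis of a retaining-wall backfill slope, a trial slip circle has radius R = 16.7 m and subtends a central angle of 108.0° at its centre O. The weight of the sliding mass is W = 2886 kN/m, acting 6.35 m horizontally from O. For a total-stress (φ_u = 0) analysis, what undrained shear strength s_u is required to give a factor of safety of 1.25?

FS = s_u·L_a·R / (W·d), so s_u = FS·W·d / (L_a·R).
Arc length L_a = R·θ = 16.7·(108.0°·π/180) = 16.7·1.8850 = 31.48 m
s_u = 1.25·2886·6.35 / (31.48·16.7) = 22907.6 / 525.70 = 43.58 kPa

s_u = 43.6 kPa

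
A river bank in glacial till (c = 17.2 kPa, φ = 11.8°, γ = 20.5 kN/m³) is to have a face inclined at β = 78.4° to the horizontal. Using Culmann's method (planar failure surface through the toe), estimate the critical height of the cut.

H_c = 5.34 m

Culmann's analysis gives the critical failure plane at α_cr = (β + φ)/2 = (78.4 + 11.8)/2 = 45.1°, and the critical height
H_c = (4c/γ) · sinβ cosφ / [1 − cos(β − φ)]
    = (4·17.2/20.5) · sin78.4°·cos11.8° / [1 − cos(66.6°)]
    = 3.356 · 0.9796·0.9789 / [1 − 0.3971]
    = 3.356 · 0.9589 / 0.6029
    = 5.34 m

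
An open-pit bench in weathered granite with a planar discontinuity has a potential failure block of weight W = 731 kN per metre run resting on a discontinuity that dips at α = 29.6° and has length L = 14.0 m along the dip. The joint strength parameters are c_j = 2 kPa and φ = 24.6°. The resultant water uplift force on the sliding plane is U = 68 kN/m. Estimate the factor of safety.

Resolving the block weight along and normal to the plane and applying the Mohr–Coulomb strength on the joint:
N' = W cosα − U = 731·cos29.6° − 68 = 567.6 kN/m
Driving force T = W sinα = 731·sin29.6° = 361.1 kN/m
Resisting force R = c_j·L + N'·tanφ = 2·14.0 + 567.6·tan24.6° = 28.0 + 259.9 = 287.9 kN/m
FS = R / T = 287.9 / 361.1 = 0.797

FS = 0.80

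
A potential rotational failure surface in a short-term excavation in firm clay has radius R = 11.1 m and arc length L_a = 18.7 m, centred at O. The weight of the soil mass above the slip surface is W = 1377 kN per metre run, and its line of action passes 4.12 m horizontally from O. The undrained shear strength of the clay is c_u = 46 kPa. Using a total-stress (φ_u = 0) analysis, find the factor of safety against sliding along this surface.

FS = 1.68

Taking moments about the centre O, the resisting moment is provided by the undrained shear strength acting along the arc:
M_R = c_u·L_a·R = 46·18.70·11.1 = 9548.2 kN·m/m
M_D = W·d = 1377·4.12 = 5673.2 kN·m/m
FS = M_R / M_D = 9548.2 / 5673.2 = 1.683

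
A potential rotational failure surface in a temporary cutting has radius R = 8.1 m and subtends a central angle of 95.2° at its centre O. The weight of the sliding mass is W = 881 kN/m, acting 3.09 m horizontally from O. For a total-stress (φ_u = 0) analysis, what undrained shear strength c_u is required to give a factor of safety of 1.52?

c_u = 38.0 kPa

FS = c_u·L_a·R / (W·d), so c_u = FS·W·d / (L_a·R).
Arc length L_a = R·θ = 8.1·(95.2°·π/180) = 8.1·1.6616 = 13.46 m
c_u = 1.52·881·3.09 / (13.46·8.1) = 4137.9 / 109.01 = 37.96 kPa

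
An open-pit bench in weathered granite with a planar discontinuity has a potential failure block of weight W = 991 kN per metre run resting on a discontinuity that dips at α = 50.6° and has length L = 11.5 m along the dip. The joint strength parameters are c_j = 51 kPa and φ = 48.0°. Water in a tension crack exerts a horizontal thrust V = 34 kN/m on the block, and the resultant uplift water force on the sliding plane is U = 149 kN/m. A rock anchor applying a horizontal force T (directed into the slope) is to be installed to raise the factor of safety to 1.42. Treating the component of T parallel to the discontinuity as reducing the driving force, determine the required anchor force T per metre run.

Resolving forces along and normal to the sliding plane, with the horizontal anchor force T adding T·sinα to the effective normal force and T·cosα acting up the plane against the driving force:
FS = [c_jL + (W cosα − U − V sinα + T sinα) tanφ] / [W sinα + V cosα − T cosα]
Without the anchor: N' = 453.7 kN/m, driving T_d = 787.4 kN/m, resisting R = 51·11.5 + 453.7·tan48.0° = 1090.4 kN/m, FS = 1.38.
Setting FS = 1.42 and solving for T:
1.42·(787.4 − T cos50.6°) = 1090.4 + T sin50.6°·tan48.0°
T·(sin50.6°·tan48.0° + 1.42·cos50.6°) = 1.42·787.4 − 1090.4
T·(0.7727·1.1106 + 1.42·0.6347) = 1118.1 − 1090.4 = 27.6
T·1.7595 = 27.6
T = 15.7 kN/m

T = 16 kN/m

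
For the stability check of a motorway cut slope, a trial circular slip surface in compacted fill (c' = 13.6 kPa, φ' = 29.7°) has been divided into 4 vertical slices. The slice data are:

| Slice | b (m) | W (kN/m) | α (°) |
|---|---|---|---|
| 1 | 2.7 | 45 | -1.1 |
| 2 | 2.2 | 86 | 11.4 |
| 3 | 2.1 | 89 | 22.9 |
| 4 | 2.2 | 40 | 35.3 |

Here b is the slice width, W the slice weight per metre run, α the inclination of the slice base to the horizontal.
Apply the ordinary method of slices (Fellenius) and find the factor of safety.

FS = 3.71

Ordinary method of slices: FS = Σ[c'·Δl_i + (W_i cosα_i)·tanφ'] / Σ W_i sinα_i, with Δl_i = b_i / cosα_i.
Slice 1: Δl = 2.7/cos(-1.1°) = 2.700 m; N'_1 = 45·cos(-1.1°) = 45.0; c'Δl = 36.73; W sinα = -0.9
Slice 2: Δl = 2.2/cos11.4° = 2.244 m; N'_2 = 86·cos11.4° = 84.3; c'Δl = 30.52; W sinα = 17.0
Slice 3: Δl = 2.1/cos22.9° = 2.280 m; N'_3 = 89·cos22.9° = 82.0; c'Δl = 31.00; W sinα = 34.6
Slice 4: Δl = 2.2/cos35.3° = 2.696 m; N'_4 = 40·cos35.3° = 32.6; c'Δl = 36.66; W sinα = 23.1
Σc'Δl = 134.9 kN/m; ΣN' = 243.9 kN/m; ΣW sinα = 73.9 kN/m
Resisting = 134.9 + 243.9·tan29.7° = 134.9 + 139.1 = 274.0 kN/m
FS = 274.0 / 73.9 = 3.709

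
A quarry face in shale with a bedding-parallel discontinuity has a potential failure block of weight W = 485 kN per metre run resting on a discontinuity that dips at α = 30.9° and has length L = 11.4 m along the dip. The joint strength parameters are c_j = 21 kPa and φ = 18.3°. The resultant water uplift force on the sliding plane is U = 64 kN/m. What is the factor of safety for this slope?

Resolving the block weight along and normal to the plane and applying the Mohr–Coulomb strength on the joint:
N' = W cosα − U = 485·cos30.9° − 64 = 352.2 kN/m
Driving force T = W sinα = 485·sin30.9° = 249.1 kN/m
Resisting force R = c_j·L + N'·tanφ = 21·11.4 + 352.2·tan18.3° = 239.4 + 116.5 = 355.9 kN/m
FS = R / T = 355.9 / 249.1 = 1.429

FS = 1.43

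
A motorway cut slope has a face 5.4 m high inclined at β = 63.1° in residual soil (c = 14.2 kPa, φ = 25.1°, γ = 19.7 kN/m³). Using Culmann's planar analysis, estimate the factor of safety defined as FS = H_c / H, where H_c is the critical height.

FS = 2.03

H_c = (4c/γ) · sinβ cosφ / [1 − cos(β − φ)]
    = (4·14.2/19.7) · sin63.1°·cos25.1° / [1 − cos38.0°]
    = 2.883 · 0.8076 / 0.2120 = 10.98 m
FS = H_c / H = 10.98 / 5.4 = 2.034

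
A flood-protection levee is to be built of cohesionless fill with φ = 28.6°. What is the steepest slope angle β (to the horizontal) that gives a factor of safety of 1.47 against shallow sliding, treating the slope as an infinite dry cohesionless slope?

For an infinite dry cohesionless slope FS = tanφ/tanβ, so tanβ = tanφ / FS.
tanβ = tan28.6° / 1.47 = 0.5452 / 1.47 = 0.3709
β = arctan(0.3709) = 20.35°

β = 20.3°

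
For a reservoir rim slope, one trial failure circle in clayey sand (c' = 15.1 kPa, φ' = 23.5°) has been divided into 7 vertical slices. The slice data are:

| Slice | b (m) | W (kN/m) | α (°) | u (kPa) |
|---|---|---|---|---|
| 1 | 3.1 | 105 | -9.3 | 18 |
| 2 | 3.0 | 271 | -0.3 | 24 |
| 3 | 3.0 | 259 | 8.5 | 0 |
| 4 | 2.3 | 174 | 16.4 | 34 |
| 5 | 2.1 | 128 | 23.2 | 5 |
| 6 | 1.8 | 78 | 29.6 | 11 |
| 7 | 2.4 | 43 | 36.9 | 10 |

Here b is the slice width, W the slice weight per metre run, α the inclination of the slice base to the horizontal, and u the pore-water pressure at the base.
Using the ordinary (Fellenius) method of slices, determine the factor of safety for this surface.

FS = 3.31

Ordinary method of slices: FS = Σ[c'·Δl_i + (W_i cosα_i − u_i·Δl_i)·tanφ'] / Σ W_i sinα_i, with Δl_i = b_i / cosα_i.
Slice 1: Δl = 3.1/cos(-9.3°) = 3.141 m; N'_1 = 105·cos(-9.3°) − 18·3.141 = 47.1; c'Δl = 47.43; W sinα = -17.0
Slice 2: Δl = 3.0/cos(-0.3°) = 3.000 m; N'_2 = 271·cos(-0.3°) − 24·3.000 = 199.0; c'Δl = 45.30; W sinα = -1.4
Slice 3: Δl = 3.0/cos8.5° = 3.033 m; N'_3 = 259·cos8.5° − 0·3.033 = 256.2; c'Δl = 45.80; W sinα = 38.3
Slice 4: Δl = 2.3/cos16.4° = 2.398 m; N'_4 = 174·cos16.4° − 34·2.398 = 85.4; c'Δl = 36.20; W sinα = 49.1
Slice 5: Δl = 2.1/cos23.2° = 2.285 m; N'_5 = 128·cos23.2° − 5·2.285 = 106.2; c'Δl = 34.50; W sinα = 50.4
Slice 6: Δl = 1.8/cos29.6° = 2.070 m; N'_6 = 78·cos29.6° − 11·2.070 = 45.0; c'Δl = 31.26; W sinα = 38.5
Slice 7: Δl = 2.4/cos36.9° = 3.001 m; N'_7 = 43·cos36.9° − 10·3.001 = 4.4; c'Δl = 45.32; W sinα = 25.8
Σc'Δl = 285.8 kN/m; ΣN' = 743.3 kN/m; ΣW sinα = 183.8 kN/m
Resisting = 285.8 + 743.3·tan23.5° = 285.8 + 323.2 = 609.0 kN/m
FS = 609.0 / 183.8 = 3.314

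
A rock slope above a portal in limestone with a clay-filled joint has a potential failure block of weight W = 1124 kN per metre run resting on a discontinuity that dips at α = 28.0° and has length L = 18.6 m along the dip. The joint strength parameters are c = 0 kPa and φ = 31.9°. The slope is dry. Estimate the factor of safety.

FS = 1.17

Resolving the block weight along and normal to the plane and applying the Mohr–Coulomb strength on the joint:
N' = W cosα = 1124·cos28.0° = 992.4 kN/m
Driving force T = W sinα = 1124·sin28.0° = 527.7 kN/m
Resisting force R = c·L + N'·tanφ = 0·18.6 + 992.4·tan31.9° = 0.0 + 617.7 = 617.7 kN/m
FS = R / T = 617.7 / 527.7 = 1.171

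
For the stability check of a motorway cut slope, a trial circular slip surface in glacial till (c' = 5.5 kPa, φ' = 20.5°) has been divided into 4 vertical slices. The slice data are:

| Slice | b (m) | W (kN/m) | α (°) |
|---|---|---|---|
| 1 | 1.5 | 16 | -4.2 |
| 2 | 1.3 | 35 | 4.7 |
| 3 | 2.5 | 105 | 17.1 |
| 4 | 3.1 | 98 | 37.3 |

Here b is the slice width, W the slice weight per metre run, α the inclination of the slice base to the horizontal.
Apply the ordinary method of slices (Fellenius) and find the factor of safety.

Ordinary method of slices: FS = Σ[c'·Δl_i + (W_i cosα_i)·tanφ'] / Σ W_i sinα_i, with Δl_i = b_i / cosα_i.
Slice 1: Δl = 1.5/cos(-4.2°) = 1.504 m; N'_1 = 16·cos(-4.2°) = 16.0; c'Δl = 8.27; W sinα = -1.2
Slice 2: Δl = 1.3/cos4.7° = 1.304 m; N'_2 = 35·cos4.7° = 34.9; c'Δl = 7.17; W sinα = 2.9
Slice 3: Δl = 2.5/cos17.1° = 2.616 m; N'_3 = 105·cos17.1° = 100.4; c'Δl = 14.39; W sinα = 30.9
Slice 4: Δl = 3.1/cos37.3° = 3.897 m; N'_4 = 98·cos37.3° = 78.0; c'Δl = 21.43; W sinα = 59.4
Σc'Δl = 51.3 kN/m; ΣN' = 229.2 kN/m; ΣW sinα = 92.0 kN/m
Resisting = 51.3 + 229.2·tan20.5° = 51.3 + 85.7 = 136.9 kN/m
FS = 136.9 / 92.0 = 1.489

FS = 1.49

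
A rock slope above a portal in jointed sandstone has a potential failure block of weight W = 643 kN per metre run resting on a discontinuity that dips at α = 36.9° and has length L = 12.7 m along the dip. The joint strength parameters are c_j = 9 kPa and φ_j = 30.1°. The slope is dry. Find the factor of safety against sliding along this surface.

FS = 1.07

Resolving the block weight along and normal to the plane and applying the Mohr–Coulomb strength on the joint:
N' = W cosα = 643·cos36.9° = 514.2 kN/m
Driving force T = W sinα = 643·sin36.9° = 386.1 kN/m
Resisting force R = c_j·L + N'·tanφ_j = 9·12.7 + 514.2·tan30.1° = 114.3 + 298.1 = 412.4 kN/m
FS = R / T = 412.4 / 386.1 = 1.068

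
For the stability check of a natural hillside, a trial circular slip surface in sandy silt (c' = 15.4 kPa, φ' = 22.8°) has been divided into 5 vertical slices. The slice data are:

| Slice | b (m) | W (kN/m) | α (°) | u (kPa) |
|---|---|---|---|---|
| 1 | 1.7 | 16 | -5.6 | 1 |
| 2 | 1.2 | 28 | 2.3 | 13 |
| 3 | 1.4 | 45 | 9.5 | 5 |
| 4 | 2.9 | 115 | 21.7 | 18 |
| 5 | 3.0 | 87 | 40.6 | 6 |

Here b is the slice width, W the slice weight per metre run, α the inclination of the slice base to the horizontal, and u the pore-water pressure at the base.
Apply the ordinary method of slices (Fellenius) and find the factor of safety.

FS = 2.28

Ordinary method of slices: FS = Σ[c'·Δl_i + (W_i cosα_i − u_i·Δl_i)·tanφ'] / Σ W_i sinα_i, with Δl_i = b_i / cosα_i.
Slice 1: Δl = 1.7/cos(-5.6°) = 1.708 m; N'_1 = 16·cos(-5.6°) − 1·1.708 = 14.2; c'Δl = 26.31; W sinα = -1.6
Slice 2: Δl = 1.2/cos2.3° = 1.201 m; N'_2 = 28·cos2.3° − 13·1.201 = 12.4; c'Δl = 18.49; W sinα = 1.1
Slice 3: Δl = 1.4/cos9.5° = 1.419 m; N'_3 = 45·cos9.5° − 5·1.419 = 37.3; c'Δl = 21.86; W sinα = 7.4
Slice 4: Δl = 2.9/cos21.7° = 3.121 m; N'_4 = 115·cos21.7° − 18·3.121 = 50.7; c'Δl = 48.07; W sinα = 42.5
Slice 5: Δl = 3.0/cos40.6° = 3.951 m; N'_5 = 87·cos40.6° − 6·3.951 = 42.3; c'Δl = 60.85; W sinα = 56.6
Σc'Δl = 175.6 kN/m; ΣN' = 156.9 kN/m; ΣW sinα = 106.1 kN/m
Resisting = 175.6 + 156.9·tan22.8° = 175.6 + 65.9 = 241.5 kN/m
FS = 241.5 / 106.1 = 2.276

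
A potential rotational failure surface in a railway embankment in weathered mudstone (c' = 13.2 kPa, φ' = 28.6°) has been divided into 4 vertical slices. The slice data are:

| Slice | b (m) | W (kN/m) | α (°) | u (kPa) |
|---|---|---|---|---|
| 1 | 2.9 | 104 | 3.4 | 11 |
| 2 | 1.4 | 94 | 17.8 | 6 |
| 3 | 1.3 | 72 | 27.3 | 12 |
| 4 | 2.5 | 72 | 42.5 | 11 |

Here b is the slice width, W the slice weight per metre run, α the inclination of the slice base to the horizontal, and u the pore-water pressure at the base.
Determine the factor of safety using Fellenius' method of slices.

Ordinary method of slices: FS = Σ[c'·Δl_i + (W_i cosα_i − u_i·Δl_i)·tanφ'] / Σ W_i sinα_i, with Δl_i = b_i / cosα_i.
Slice 1: Δl = 2.9/cos3.4° = 2.905 m; N'_1 = 104·cos3.4° − 11·2.905 = 71.9; c'Δl = 38.35; W sinα = 6.2
Slice 2: Δl = 1.4/cos17.8° = 1.470 m; N'_2 = 94·cos17.8° − 6·1.470 = 80.7; c'Δl = 19.41; W sinα = 28.7
Slice 3: Δl = 1.3/cos27.3° = 1.463 m; N'_3 = 72·cos27.3° − 12·1.463 = 46.4; c'Δl = 19.31; W sinα = 33.0
Slice 4: Δl = 2.5/cos42.5° = 3.391 m; N'_4 = 72·cos42.5° − 11·3.391 = 15.8; c'Δl = 44.76; W sinα = 48.6
Σc'Δl = 121.8 kN/m; ΣN' = 214.7 kN/m; ΣW sinα = 116.6 kN/m
Resisting = 121.8 + 214.7·tan28.6° = 121.8 + 117.1 = 238.9 kN/m
FS = 238.9 / 116.6 = 2.050

FS = 2.05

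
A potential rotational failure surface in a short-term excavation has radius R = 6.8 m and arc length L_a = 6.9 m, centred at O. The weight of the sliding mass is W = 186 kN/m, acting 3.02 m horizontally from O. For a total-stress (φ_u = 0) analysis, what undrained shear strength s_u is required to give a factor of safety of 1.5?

FS = s_u·L_a·R / (W·d), so s_u = FS·W·d / (L_a·R).
s_u = 1.5·186·3.02 / (6.90·6.8) = 842.6 / 46.92 = 17.96 kPa

s_u = 18.0 kPa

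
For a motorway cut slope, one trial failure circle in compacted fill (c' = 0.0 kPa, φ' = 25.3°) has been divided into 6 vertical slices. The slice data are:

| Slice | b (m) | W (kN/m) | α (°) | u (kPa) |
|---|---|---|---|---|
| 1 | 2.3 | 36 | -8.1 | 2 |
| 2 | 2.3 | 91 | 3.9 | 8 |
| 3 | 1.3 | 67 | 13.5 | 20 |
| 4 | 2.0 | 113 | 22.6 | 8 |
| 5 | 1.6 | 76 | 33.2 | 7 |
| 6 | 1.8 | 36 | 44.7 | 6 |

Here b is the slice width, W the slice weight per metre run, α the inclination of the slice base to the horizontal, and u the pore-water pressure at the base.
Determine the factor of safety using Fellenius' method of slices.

Ordinary method of slices: FS = Σ[c'·Δl_i + (W_i cosα_i − u_i·Δl_i)·tanφ'] / Σ W_i sinα_i, with Δl_i = b_i / cosα_i.
Slice 1: Δl = 2.3/cos(-8.1°) = 2.323 m; N'_1 = 36·cos(-8.1°) − 2·2.323 = 31.0; c'Δl = 0.00; W sinα = -5.1
Slice 2: Δl = 2.3/cos3.9° = 2.305 m; N'_2 = 91·cos3.9° − 8·2.305 = 72.3; c'Δl = 0.00; W sinα = 6.2
Slice 3: Δl = 1.3/cos13.5° = 1.337 m; N'_3 = 67·cos13.5° − 20·1.337 = 38.4; c'Δl = 0.00; W sinα = 15.6
Slice 4: Δl = 2.0/cos22.6° = 2.166 m; N'_4 = 113·cos22.6° − 8·2.166 = 87.0; c'Δl = 0.00; W sinα = 43.4
Slice 5: Δl = 1.6/cos33.2° = 1.912 m; N'_5 = 76·cos33.2° − 7·1.912 = 50.2; c'Δl = 0.00; W sinα = 41.6
Slice 6: Δl = 1.8/cos44.7° = 2.532 m; N'_6 = 36·cos44.7° − 6·2.532 = 10.4; c'Δl = 0.00; W sinα = 25.3
Σc'Δl = 0.0 kN/m; ΣN' = 289.3 kN/m; ΣW sinα = 127.1 kN/m
Resisting = 0.0 + 289.3·tan25.3° = 0.0 + 136.8 = 136.8 kN/m
FS = 136.8 / 127.1 = 1.076

FS = 1.08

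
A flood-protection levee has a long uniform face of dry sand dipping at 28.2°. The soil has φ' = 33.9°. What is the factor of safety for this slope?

FS = 1.25

For a dry cohesionless infinite slope the factor of safety is FS = tanφ' / tanβ.
FS = tan33.9° / tan28.2° = 0.6720 / 0.5362 = 1.253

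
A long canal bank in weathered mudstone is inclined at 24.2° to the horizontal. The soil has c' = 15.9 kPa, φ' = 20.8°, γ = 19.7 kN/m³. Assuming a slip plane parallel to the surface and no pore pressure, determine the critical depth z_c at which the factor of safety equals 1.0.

Setting FS = 1.00 in FS = [c' + γz cos²β tanφ'] / [γz sinβ cosβ] and solving for z:
z = c' / [γ cosβ (FS·sinβ − cosβ·tanφ')]
  = 15.9 / [19.7·cos24.2°·(1.00·sin24.2° − cos24.2°·tan20.8°)]
  = 15.9 / [19.7·0.9121·(1.00·0.4099 − 0.9121·0.3799)]
  = 15.9 / 1.1400 = 13.948 m

z_c = 13.95 m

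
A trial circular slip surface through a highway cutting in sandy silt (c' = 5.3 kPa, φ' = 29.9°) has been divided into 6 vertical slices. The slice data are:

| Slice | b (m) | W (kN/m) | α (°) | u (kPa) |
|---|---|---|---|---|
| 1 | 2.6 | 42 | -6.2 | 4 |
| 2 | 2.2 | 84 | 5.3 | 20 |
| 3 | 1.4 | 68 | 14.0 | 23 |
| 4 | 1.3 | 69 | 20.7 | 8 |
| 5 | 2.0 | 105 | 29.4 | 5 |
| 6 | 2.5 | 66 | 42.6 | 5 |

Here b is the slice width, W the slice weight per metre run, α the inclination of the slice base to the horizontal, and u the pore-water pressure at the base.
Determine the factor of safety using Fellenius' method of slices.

FS = 1.61

Ordinary method of slices: FS = Σ[c'·Δl_i + (W_i cosα_i − u_i·Δl_i)·tanφ'] / Σ W_i sinα_i, with Δl_i = b_i / cosα_i.
Slice 1: Δl = 2.6/cos(-6.2°) = 2.615 m; N'_1 = 42·cos(-6.2°) − 4·2.615 = 31.3; c'Δl = 13.86; W sinα = -4.5
Slice 2: Δl = 2.2/cos5.3° = 2.209 m; N'_2 = 84·cos5.3° − 20·2.209 = 39.5; c'Δl = 11.71; W sinα = 7.8
Slice 3: Δl = 1.4/cos14.0° = 1.443 m; N'_3 = 68·cos14.0° − 23·1.443 = 32.8; c'Δl = 7.65; W sinα = 16.5
Slice 4: Δl = 1.3/cos20.7° = 1.390 m; N'_4 = 69·cos20.7° − 8·1.390 = 53.4; c'Δl = 7.37; W sinα = 24.4
Slice 5: Δl = 2.0/cos29.4° = 2.296 m; N'_5 = 105·cos29.4° − 5·2.296 = 80.0; c'Δl = 12.17; W sinα = 51.5
Slice 6: Δl = 2.5/cos42.6° = 3.396 m; N'_6 = 66·cos42.6° − 5·3.396 = 31.6; c'Δl = 18.00; W sinα = 44.7
Σc'Δl = 70.8 kN/m; ΣN' = 268.6 kN/m; ΣW sinα = 140.3 kN/m
Resisting = 70.8 + 268.6·tan29.9° = 70.8 + 154.4 = 225.2 kN/m
FS = 225.2 / 140.3 = 1.605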